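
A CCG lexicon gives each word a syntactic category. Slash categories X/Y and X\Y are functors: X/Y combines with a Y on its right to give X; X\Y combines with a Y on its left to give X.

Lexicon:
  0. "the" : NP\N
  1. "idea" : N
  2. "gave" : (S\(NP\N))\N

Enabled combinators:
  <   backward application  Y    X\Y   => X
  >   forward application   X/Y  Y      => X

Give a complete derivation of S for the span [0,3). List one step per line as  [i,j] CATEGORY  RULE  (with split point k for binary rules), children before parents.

[0,3] S   <
  [0,1] "the" : NP\N
  [1,3] S\(NP\N)   <
    [1,2] "idea" : N
    [2,3] "gave" : (S\(NP\N))\N

[0,1] NP\N  lex  "the"
[1,2] N  lex  "idea"
[2,3] (S\(NP\N))\N  lex  "gave"
[1,3] S\(NP\N)  <  k=2
[0,3] S  <  k=1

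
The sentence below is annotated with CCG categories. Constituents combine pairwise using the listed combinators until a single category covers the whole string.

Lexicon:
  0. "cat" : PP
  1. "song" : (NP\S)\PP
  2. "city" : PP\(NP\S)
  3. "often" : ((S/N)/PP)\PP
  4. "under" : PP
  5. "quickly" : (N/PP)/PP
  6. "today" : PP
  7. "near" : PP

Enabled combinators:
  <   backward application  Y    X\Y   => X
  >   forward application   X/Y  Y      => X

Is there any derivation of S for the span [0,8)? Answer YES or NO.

[0,8] S   >
  [0,5] S/N   >
    [0,4] (S/N)/PP   <
      [0,3] PP   <
        [0,2] NP\S   <
          [0,1] "cat" : PP
          [1,2] "song" : (NP\S)\PP
        [2,3] "city" : PP\(NP\S)
      [3,4] "often" : ((S/N)/PP)\PP
    [4,5] "under" : PP
  [5,8] N   >
    [5,7] N/PP   >
      [5,6] "quickly" : (N/PP)/PP
      [6,7] "today" : PP
    [7,8] "near" : PP

YES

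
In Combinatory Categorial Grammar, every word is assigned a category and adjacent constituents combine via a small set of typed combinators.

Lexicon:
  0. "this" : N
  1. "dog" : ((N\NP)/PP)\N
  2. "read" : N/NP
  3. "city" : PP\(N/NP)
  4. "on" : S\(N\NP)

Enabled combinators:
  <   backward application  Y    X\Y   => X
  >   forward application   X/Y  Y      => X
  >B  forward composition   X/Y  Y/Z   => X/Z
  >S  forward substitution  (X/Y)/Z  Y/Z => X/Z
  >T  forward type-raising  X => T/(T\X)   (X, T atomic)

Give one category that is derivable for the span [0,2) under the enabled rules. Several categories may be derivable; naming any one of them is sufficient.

[0,5] S   <
  [0,4] N\NP   >
    [0,2] (N\NP)/PP   <
      [0,1] "this" : N
      [1,2] "dog" : ((N\NP)/PP)\N
    [2,4] PP   <
      [2,3] "read" : N/NP
      [3,4] "city" : PP\(N/NP)
  [4,5] "on" : S\(N\NP)

(N\NP)/PP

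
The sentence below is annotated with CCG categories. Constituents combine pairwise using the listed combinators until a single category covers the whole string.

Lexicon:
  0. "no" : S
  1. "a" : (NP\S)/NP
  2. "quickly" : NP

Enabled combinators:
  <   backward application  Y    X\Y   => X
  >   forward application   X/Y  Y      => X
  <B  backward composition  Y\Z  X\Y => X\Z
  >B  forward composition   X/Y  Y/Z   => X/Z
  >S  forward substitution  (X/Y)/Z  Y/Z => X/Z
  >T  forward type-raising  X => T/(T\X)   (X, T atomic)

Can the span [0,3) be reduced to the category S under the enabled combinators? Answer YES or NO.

NO

S (NP\S)/NP NP
CKY chart[0,3] = {N/(N\NP), NP, NP/(NP\NP), PP/(PP\NP), S/(S\NP)}; S ∉ chart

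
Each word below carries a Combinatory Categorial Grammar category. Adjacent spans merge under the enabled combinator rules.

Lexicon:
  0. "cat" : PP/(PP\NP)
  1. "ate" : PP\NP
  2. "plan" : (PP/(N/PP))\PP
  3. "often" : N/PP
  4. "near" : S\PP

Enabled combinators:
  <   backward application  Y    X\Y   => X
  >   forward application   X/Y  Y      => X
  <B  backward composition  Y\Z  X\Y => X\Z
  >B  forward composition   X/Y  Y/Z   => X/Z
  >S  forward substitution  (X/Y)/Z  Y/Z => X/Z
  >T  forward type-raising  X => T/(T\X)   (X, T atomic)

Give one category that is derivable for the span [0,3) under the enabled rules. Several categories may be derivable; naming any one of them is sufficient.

PP/(N/PP)

[0,5] S   <
  [0,4] PP   >
    [0,3] PP/(N/PP)   <
      [0,2] PP   >
        [0,1] "cat" : PP/(PP\NP)
        [1,2] "ate" : PP\NP
      [2,3] "plan" : (PP/(N/PP))\PP
    [3,4] "often" : N/PP
  [4,5] "near" : S\PP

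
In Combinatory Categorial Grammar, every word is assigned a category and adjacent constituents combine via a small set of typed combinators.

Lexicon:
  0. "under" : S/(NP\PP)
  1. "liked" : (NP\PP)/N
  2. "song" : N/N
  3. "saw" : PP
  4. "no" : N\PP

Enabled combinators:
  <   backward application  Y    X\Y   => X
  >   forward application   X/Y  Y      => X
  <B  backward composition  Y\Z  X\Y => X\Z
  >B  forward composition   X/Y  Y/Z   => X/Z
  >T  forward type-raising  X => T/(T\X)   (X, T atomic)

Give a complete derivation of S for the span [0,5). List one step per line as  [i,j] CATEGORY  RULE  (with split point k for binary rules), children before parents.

[0,5] S   >
  [0,3] S/N   >B
    [0,2] S/N   >B
      [0,1] "under" : S/(NP\PP)
      [1,2] "liked" : (NP\PP)/N
    [2,3] "song" : N/N
  [3,5] N   >
    [3,4] N/(N\PP)   >T
      [3,4] "saw" : PP
    [4,5] "no" : N\PP

[0,1] S/(NP\PP)  lex  "under"
[1,2] (NP\PP)/N  lex  "liked"
[0,2] S/N  >B  k=1
[2,3] N/N  lex  "song"
[0,3] S/N  >B  k=2
[3,4] PP  lex  "saw"
[3,4] N/(N\PP)  >T
[4,5] N\PP  lex  "no"
[3,5] N  >  k=4
[0,5] S  >  k=3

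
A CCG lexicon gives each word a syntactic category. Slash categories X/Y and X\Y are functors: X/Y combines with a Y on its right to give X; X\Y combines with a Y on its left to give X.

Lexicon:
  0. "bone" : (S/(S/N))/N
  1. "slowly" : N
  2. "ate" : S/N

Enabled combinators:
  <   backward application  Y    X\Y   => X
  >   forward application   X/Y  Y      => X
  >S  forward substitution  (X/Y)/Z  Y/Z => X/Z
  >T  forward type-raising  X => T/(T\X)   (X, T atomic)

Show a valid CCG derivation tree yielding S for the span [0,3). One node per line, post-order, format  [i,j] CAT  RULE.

[0,3] S   >
  [0,2] S/(S/N)   >
    [0,1] "bone" : (S/(S/N))/N
    [1,2] "slowly" : N
  [2,3] "ate" : S/N

[0,1] (S/(S/N))/N  lex  "bone"
[1,2] N  lex  "slowly"
[0,2] S/(S/N)  >  k=1
[2,3] S/N  lex  "ate"
[0,3] S  >  k=2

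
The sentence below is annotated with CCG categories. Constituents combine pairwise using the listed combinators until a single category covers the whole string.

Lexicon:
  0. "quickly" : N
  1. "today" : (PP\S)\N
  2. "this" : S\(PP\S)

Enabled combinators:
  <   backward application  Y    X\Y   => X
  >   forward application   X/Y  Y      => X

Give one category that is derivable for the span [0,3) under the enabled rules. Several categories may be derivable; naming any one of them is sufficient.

[0,3] S   <
  [0,2] PP\S   <
    [0,1] "quickly" : N
    [1,2] "today" : (PP\S)\N
  [2,3] "this" : S\(PP\S)

S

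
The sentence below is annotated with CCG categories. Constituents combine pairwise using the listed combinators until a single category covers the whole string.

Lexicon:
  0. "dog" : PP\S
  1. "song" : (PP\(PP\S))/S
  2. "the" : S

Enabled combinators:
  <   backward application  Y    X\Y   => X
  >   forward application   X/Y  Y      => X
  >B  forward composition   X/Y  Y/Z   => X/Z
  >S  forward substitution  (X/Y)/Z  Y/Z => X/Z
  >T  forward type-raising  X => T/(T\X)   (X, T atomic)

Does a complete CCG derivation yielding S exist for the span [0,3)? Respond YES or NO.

NO

PP\S (PP\(PP\S))/S S
CKY chart[0,3] = {N/(N\PP), NP/(NP\PP), PP, PP/(PP\PP), S/(S\PP)}; S ∉ chart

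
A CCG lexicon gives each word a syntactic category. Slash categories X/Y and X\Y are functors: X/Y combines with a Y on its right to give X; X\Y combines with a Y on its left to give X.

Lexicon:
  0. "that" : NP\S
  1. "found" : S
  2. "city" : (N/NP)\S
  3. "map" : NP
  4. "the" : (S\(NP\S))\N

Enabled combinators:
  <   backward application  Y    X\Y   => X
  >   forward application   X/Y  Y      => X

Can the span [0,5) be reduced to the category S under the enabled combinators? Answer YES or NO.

[0,5] S   <
  [0,1] "that" : NP\S
  [1,5] S\(NP\S)   <
    [1,4] N   >
      [1,3] N/NP   <
        [1,2] "found" : S
        [2,3] "city" : (N/NP)\S
      [3,4] "map" : NP
    [4,5] "the" : (S\(NP\S))\N

YES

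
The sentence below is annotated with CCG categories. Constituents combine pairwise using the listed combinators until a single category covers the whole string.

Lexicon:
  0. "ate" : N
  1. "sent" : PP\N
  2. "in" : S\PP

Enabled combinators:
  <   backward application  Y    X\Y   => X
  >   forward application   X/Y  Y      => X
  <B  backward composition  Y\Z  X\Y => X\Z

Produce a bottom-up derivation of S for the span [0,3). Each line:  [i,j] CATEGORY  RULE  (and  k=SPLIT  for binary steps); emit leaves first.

[0,3] S   <
  [0,2] PP   <
    [0,1] "ate" : N
    [1,2] "sent" : PP\N
  [2,3] "in" : S\PP

[0,1] N  lex  "ate"
[1,2] PP\N  lex  "sent"
[0,2] PP  <  k=1
[2,3] S\PP  lex  "in"
[0,3] S  <  k=2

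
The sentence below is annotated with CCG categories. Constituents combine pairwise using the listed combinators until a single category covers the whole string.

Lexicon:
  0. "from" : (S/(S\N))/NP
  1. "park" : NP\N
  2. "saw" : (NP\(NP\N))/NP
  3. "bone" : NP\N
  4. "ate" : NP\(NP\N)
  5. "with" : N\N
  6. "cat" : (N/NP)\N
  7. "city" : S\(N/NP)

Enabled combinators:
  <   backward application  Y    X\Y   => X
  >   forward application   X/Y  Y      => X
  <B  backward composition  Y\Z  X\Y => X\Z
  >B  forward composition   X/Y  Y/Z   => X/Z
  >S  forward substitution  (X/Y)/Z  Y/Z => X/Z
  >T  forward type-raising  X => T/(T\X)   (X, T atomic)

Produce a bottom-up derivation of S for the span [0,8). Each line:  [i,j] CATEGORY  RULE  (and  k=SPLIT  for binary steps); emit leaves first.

[0,8] S   >
  [0,5] S/(S\N)   >
    [0,1] "from" : (S/(S\N))/NP
    [1,5] NP   <
      [1,2] "park" : NP\N
      [2,5] NP\(NP\N)   >
        [2,3] "saw" : (NP\(NP\N))/NP
        [3,5] NP   <
          [3,4] "bone" : NP\N
          [4,5] "ate" : NP\(NP\N)
  [5,8] S\N   <B
    [5,6] "with" : N\N
    [6,8] S\N   <B
      [6,7] "cat" : (N/NP)\N
      [7,8] "city" : S\(N/NP)

[0,1] (S/(S\N))/NP  lex  "from"
[1,2] NP\N  lex  "park"
[2,3] (NP\(NP\N))/NP  lex  "saw"
[3,4] NP\N  lex  "bone"
[4,5] NP\(NP\N)  lex  "ate"
[3,5] NP  <  k=4
[2,5] NP\(NP\N)  >  k=3
[1,5] NP  <  k=2
[0,5] S/(S\N)  >  k=1
[5,6] N\N  lex  "with"
[6,7] (N/NP)\N  lex  "cat"
[7,8] S\(N/NP)  lex  "city"
[6,8] S\N  <B  k=7
[5,8] S\N  <B  k=6
[0,8] S  >  k=5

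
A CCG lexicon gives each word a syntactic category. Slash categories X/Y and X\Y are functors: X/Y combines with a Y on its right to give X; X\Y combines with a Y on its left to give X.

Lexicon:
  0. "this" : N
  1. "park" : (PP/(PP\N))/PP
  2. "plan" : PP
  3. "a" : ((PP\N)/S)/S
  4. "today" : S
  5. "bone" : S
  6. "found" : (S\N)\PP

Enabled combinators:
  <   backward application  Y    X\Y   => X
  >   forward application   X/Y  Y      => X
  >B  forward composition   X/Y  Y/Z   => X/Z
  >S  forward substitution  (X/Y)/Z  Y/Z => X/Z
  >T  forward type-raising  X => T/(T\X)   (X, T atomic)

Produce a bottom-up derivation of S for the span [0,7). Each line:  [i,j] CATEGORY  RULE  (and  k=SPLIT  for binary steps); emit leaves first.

[0,7] S   >
  [0,1] S/(S\N)   >T
    [0,1] "this" : N
  [1,7] S\N   <
    [1,6] PP   >
      [1,3] PP/(PP\N)   >
        [1,2] "park" : (PP/(PP\N))/PP
        [2,3] "plan" : PP
      [3,6] PP\N   >
        [3,5] (PP\N)/S   >
          [3,4] "a" : ((PP\N)/S)/S
          [4,5] "today" : S
        [5,6] "bone" : S
    [6,7] "found" : (S\N)\PP

[0,1] N  lex  "this"
[0,1] S/(S\N)  >T
[1,2] (PP/(PP\N))/PP  lex  "park"
[2,3] PP  lex  "plan"
[1,3] PP/(PP\N)  >  k=2
[3,4] ((PP\N)/S)/S  lex  "a"
[4,5] S  lex  "today"
[3,5] (PP\N)/S  >  k=4
[5,6] S  lex  "bone"
[3,6] PP\N  >  k=5
[1,6] PP  >  k=3
[6,7] (S\N)\PP  lex  "found"
[1,7] S\N  <  k=6
[0,7] S  >  k=1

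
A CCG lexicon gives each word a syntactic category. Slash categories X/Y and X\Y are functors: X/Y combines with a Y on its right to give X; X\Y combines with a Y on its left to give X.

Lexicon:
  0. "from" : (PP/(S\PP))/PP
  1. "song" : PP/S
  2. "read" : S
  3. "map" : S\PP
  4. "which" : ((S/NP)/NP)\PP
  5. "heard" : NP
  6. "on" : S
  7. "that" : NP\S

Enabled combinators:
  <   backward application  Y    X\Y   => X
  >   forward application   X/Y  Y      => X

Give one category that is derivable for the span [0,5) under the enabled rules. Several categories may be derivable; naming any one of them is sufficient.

(S/NP)/NP

[0,8] S   >
  [0,6] S/NP   >
    [0,5] (S/NP)/NP   <
      [0,4] PP   >
        [0,3] PP/(S\PP)   >
          [0,1] "from" : (PP/(S\PP))/PP
          [1,3] PP   >
            [1,2] "song" : PP/S
            [2,3] "read" : S
        [3,4] "map" : S\PP
      [4,5] "which" : ((S/NP)/NP)\PP
    [5,6] "heard" : NP
  [6,8] NP   <
    [6,7] "on" : S
    [7,8] "that" : NP\S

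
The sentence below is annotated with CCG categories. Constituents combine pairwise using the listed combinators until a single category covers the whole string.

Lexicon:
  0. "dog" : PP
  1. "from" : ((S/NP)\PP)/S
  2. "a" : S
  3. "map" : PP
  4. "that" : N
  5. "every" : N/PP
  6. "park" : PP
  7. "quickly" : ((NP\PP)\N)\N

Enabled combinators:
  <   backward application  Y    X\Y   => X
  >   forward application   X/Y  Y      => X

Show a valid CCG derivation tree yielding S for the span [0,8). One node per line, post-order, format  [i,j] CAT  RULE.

[0,8] S   >
  [0,3] S/NP   <
    [0,1] "dog" : PP
    [1,3] (S/NP)\PP   >
      [1,2] "from" : ((S/NP)\PP)/S
      [2,3] "a" : S
  [3,8] NP   <
    [3,4] "map" : PP
    [4,8] NP\PP   <
      [4,5] "that" : N
      [5,8] (NP\PP)\N   <
        [5,7] N   >
          [5,6] "every" : N/PP
          [6,7] "park" : PP
        [7,8] "quickly" : ((NP\PP)\N)\N

[0,1] PP  lex  "dog"
[1,2] ((S/NP)\PP)/S  lex  "from"
[2,3] S  lex  "a"
[1,3] (S/NP)\PP  >  k=2
[0,3] S/NP  <  k=1
[3,4] PP  lex  "map"
[4,5] N  lex  "that"
[5,6] N/PP  lex  "every"
[6,7] PP  lex  "park"
[5,7] N  >  k=6
[7,8] ((NP\PP)\N)\N  lex  "quickly"
[5,8] (NP\PP)\N  <  k=7
[4,8] NP\PP  <  k=5
[3,8] NP  <  k=4
[0,8] S  >  k=3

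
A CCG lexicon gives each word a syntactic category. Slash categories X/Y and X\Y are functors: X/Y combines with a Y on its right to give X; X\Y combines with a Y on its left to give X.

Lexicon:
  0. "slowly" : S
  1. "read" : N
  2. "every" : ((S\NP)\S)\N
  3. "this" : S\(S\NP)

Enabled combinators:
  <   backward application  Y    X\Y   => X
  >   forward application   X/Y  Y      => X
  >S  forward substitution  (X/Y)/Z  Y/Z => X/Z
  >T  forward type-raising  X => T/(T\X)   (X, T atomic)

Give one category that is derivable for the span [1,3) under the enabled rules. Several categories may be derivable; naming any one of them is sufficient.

[0,4] S   <
  [0,3] S\NP   <
    [0,1] "slowly" : S
    [1,3] (S\NP)\S   <
      [1,2] "read" : N
      [2,3] "every" : ((S\NP)\S)\N
  [3,4] "this" : S\(S\NP)

(S\NP)\S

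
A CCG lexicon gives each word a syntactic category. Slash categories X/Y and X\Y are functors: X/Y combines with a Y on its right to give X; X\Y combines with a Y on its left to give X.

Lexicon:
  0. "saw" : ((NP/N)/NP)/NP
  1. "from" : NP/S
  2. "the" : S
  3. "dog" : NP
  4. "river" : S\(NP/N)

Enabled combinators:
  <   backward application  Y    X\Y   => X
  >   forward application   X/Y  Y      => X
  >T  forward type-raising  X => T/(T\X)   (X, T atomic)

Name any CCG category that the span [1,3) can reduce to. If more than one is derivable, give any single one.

[0,5] S   <
  [0,4] NP/N   >
    [0,3] (NP/N)/NP   >
      [0,1] "saw" : ((NP/N)/NP)/NP
      [1,3] NP   >
        [1,2] "from" : NP/S
        [2,3] "the" : S
    [3,4] "dog" : NP
  [4,5] "river" : S\(NP/N)

NP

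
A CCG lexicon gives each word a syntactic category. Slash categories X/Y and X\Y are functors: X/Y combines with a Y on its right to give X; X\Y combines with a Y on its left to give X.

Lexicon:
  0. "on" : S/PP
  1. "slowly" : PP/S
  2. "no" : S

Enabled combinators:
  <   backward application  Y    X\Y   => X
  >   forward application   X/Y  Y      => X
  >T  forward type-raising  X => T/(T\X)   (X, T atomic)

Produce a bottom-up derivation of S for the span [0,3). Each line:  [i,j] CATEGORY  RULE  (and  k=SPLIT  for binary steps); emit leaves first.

[0,1] S/PP  lex  "on"
[1,2] PP/S  lex  "slowly"
[2,3] S  lex  "no"
[1,3] PP  >  k=2
[0,3] S  >  k=1

[0,3] S   >
  [0,1] "on" : S/PP
  [1,3] PP   >
    [1,2] "slowly" : PP/S
    [2,3] "no" : S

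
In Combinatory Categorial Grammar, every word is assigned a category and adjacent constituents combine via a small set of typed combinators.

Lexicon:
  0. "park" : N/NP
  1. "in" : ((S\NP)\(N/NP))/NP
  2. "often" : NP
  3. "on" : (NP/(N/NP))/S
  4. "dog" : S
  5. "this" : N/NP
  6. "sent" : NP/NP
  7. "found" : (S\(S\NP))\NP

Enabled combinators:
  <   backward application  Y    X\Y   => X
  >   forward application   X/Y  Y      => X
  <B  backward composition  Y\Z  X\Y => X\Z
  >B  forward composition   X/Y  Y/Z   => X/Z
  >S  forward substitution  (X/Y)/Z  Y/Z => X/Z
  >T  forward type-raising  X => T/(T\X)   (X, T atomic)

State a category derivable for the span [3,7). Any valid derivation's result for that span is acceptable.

[0,8] S   <
  [0,3] S\NP   <
    [0,1] "park" : N/NP
    [1,3] (S\NP)\(N/NP)   >
      [1,2] "in" : ((S\NP)\(N/NP))/NP
      [2,3] "often" : NP
  [3,8] S\(S\NP)   <
    [3,7] NP   >
      [3,5] NP/(N/NP)   >
        [3,4] "on" : (NP/(N/NP))/S
        [4,5] "dog" : S
      [5,7] N/NP   >B
        [5,6] "this" : N/NP
        [6,7] "sent" : NP/NP
    [7,8] "found" : (S\(S\NP))\NP

NP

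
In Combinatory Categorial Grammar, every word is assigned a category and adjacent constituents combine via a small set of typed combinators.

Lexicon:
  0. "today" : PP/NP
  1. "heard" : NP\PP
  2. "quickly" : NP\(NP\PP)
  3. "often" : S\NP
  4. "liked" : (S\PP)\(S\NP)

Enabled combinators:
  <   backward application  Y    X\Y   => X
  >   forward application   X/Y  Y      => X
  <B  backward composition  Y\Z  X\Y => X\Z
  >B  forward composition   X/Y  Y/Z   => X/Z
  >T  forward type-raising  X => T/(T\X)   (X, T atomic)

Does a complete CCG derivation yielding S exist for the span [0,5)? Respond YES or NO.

YES

[0,5] S   <
  [0,3] PP   >
    [0,1] "today" : PP/NP
    [1,3] NP   <
      [1,2] "heard" : NP\PP
      [2,3] "quickly" : NP\(NP\PP)
  [3,5] S\PP   <
    [3,4] "often" : S\NP
    [4,5] "liked" : (S\PP)\(S\NP)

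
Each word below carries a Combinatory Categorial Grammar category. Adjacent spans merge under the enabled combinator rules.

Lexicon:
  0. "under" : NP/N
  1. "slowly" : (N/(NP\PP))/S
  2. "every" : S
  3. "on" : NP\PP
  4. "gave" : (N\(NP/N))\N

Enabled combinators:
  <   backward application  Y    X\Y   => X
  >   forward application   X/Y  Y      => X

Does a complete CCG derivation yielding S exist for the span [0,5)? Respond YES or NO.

NO

NP/N (N/(NP\PP))/S S NP\PP (N\(NP/N))\N
CKY chart[0,5] = {N}; S ∉ chart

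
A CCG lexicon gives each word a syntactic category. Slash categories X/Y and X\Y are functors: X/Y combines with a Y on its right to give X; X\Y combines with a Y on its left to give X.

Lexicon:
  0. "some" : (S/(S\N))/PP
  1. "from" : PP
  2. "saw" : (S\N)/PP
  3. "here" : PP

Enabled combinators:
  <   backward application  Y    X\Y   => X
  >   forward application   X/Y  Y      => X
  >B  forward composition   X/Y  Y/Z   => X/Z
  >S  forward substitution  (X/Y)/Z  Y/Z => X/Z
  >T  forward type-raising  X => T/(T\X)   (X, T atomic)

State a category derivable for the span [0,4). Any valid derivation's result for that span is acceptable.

[0,4] S   >
  [0,2] S/(S\N)   >
    [0,1] "some" : (S/(S\N))/PP
    [1,2] "from" : PP
  [2,4] S\N   >
    [2,3] "saw" : (S\N)/PP
    [3,4] "here" : PP

S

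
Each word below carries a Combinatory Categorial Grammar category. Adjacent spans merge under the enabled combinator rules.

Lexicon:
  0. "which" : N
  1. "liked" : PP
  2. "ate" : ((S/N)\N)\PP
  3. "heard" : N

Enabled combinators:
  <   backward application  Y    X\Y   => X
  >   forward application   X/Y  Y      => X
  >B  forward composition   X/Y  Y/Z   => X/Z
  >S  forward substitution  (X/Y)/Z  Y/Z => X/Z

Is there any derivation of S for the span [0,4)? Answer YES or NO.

YES

[0,4] S   >
  [0,3] S/N   <
    [0,1] "which" : N
    [1,3] (S/N)\N   <
      [1,2] "liked" : PP
      [2,3] "ate" : ((S/N)\N)\PP
  [3,4] "heard" : N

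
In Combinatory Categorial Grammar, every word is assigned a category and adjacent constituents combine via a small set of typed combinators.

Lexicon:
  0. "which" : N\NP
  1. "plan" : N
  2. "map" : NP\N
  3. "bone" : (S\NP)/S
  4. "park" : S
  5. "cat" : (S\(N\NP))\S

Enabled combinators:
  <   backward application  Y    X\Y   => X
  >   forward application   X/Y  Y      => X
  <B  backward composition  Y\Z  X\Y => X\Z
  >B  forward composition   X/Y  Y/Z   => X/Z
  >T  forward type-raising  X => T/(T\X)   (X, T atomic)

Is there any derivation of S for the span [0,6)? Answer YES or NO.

[0,6] S   <
  [0,1] "which" : N\NP
  [1,6] S\(N\NP)   <
    [1,5] S   <
      [1,3] NP   <
        [1,2] "plan" : N
        [2,3] "map" : NP\N
      [3,5] S\NP   >
        [3,4] "bone" : (S\NP)/S
        [4,5] "park" : S
    [5,6] "cat" : (S\(N\NP))\S

YES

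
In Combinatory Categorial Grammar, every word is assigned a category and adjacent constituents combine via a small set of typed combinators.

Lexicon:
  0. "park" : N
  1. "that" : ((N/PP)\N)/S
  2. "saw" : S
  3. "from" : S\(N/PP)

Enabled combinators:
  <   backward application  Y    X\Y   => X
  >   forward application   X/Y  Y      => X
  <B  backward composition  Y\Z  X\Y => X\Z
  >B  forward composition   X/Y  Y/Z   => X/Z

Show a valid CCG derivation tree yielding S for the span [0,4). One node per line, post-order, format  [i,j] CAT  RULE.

[0,4] S   <
  [0,3] N/PP   <
    [0,1] "park" : N
    [1,3] (N/PP)\N   >
      [1,2] "that" : ((N/PP)\N)/S
      [2,3] "saw" : S
  [3,4] "from" : S\(N/PP)

[0,1] N  lex  "park"
[1,2] ((N/PP)\N)/S  lex  "that"
[2,3] S  lex  "saw"
[1,3] (N/PP)\N  >  k=2
[0,3] N/PP  <  k=1
[3,4] S\(N/PP)  lex  "from"
[0,4] S  <  k=3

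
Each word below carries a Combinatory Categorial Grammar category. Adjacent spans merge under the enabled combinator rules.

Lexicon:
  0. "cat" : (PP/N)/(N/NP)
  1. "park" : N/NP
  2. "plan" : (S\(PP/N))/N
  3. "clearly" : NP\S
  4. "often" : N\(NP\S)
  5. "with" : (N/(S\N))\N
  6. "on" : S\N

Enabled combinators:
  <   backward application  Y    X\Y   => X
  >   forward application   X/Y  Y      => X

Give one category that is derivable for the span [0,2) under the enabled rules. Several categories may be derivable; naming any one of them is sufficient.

PP/N

[0,7] S   <
  [0,2] PP/N   >
    [0,1] "cat" : (PP/N)/(N/NP)
    [1,2] "park" : N/NP
  [2,7] S\(PP/N)   >
    [2,3] "plan" : (S\(PP/N))/N
    [3,7] N   >
      [3,6] N/(S\N)   <
        [3,5] N   <
          [3,4] "clearly" : NP\S
          [4,5] "often" : N\(NP\S)
        [5,6] "with" : (N/(S\N))\N
      [6,7] "on" : S\N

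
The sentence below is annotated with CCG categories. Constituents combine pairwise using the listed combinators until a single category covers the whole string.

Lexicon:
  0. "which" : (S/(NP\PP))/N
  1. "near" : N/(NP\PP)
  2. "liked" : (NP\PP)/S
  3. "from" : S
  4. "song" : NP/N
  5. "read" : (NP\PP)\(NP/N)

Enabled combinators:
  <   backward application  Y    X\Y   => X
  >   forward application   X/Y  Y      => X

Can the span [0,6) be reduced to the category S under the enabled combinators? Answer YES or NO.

YES

[0,6] S   >
  [0,4] S/(NP\PP)   >
    [0,1] "which" : (S/(NP\PP))/N
    [1,4] N   >
      [1,2] "near" : N/(NP\PP)
      [2,4] NP\PP   >
        [2,3] "liked" : (NP\PP)/S
        [3,4] "from" : S
  [4,6] NP\PP   <
    [4,5] "song" : NP/N
    [5,6] "read" : (NP\PP)\(NP/N)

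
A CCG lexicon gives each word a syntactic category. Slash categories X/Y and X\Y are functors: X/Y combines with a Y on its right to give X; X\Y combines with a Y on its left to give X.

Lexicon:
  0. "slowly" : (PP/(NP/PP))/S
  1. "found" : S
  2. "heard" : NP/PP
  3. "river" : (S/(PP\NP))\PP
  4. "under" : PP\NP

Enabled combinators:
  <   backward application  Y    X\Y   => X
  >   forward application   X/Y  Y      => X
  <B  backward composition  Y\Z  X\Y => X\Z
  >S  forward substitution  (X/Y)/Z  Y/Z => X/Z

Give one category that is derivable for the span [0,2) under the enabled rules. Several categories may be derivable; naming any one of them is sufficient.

[0,5] S   >
  [0,4] S/(PP\NP)   <
    [0,3] PP   >
      [0,2] PP/(NP/PP)   >
        [0,1] "slowly" : (PP/(NP/PP))/S
        [1,2] "found" : S
      [2,3] "heard" : NP/PP
    [3,4] "river" : (S/(PP\NP))\PP
  [4,5] "under" : PP\NP

PP/(NP/PP)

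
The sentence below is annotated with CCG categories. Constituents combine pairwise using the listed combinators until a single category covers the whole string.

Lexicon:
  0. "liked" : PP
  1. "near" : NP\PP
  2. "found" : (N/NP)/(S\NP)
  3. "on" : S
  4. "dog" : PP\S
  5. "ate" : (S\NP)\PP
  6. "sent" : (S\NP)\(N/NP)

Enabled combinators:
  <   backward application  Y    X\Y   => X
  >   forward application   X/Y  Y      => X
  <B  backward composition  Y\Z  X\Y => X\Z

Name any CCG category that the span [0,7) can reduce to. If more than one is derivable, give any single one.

S

[0,7] S   <
  [0,2] NP   <
    [0,1] "liked" : PP
    [1,2] "near" : NP\PP
  [2,7] S\NP   <
    [2,6] N/NP   >
      [2,3] "found" : (N/NP)/(S\NP)
      [3,6] S\NP   <
        [3,5] PP   <
          [3,4] "on" : S
          [4,5] "dog" : PP\S
        [5,6] "ate" : (S\NP)\PP
    [6,7] "sent" : (S\NP)\(N/NP)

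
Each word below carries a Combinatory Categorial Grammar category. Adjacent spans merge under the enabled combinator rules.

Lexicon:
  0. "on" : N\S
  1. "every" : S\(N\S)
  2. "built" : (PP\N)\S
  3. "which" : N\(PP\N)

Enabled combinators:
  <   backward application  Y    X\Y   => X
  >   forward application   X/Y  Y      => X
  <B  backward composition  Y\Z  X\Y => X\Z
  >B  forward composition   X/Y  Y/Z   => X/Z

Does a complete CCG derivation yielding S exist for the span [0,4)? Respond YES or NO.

N\S S\(N\S) (PP\N)\S N\(PP\N)
CKY chart[0,4] = {N}; S ∉ chart

NO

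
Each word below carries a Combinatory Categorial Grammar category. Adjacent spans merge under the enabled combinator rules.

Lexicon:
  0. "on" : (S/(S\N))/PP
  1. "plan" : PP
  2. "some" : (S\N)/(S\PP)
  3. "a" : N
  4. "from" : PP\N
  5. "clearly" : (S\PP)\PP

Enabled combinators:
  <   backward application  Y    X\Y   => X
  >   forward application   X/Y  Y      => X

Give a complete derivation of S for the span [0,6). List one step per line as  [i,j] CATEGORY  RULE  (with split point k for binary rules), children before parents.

[0,6] S   >
  [0,2] S/(S\N)   >
    [0,1] "on" : (S/(S\N))/PP
    [1,2] "plan" : PP
  [2,6] S\N   >
    [2,3] "some" : (S\N)/(S\PP)
    [3,6] S\PP   <
      [3,5] PP   <
        [3,4] "a" : N
        [4,5] "from" : PP\N
      [5,6] "clearly" : (S\PP)\PP

[0,1] (S/(S\N))/PP  lex  "on"
[1,2] PP  lex  "plan"
[0,2] S/(S\N)  >  k=1
[2,3] (S\N)/(S\PP)  lex  "some"
[3,4] N  lex  "a"
[4,5] PP\N  lex  "from"
[3,5] PP  <  k=4
[5,6] (S\PP)\PP  lex  "clearly"
[3,6] S\PP  <  k=5
[2,6] S\N  >  k=3
[0,6] S  >  k=2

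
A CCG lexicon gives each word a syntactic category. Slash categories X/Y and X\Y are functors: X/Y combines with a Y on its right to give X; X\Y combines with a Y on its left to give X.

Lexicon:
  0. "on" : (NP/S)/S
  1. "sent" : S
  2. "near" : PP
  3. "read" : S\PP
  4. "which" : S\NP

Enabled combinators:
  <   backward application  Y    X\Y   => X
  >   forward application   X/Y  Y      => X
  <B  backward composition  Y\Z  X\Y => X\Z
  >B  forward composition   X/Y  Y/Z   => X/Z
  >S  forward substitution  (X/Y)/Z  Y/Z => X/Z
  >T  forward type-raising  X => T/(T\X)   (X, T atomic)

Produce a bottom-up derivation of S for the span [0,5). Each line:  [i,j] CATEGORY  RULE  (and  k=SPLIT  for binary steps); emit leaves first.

[0,1] (NP/S)/S  lex  "on"
[1,2] S  lex  "sent"
[0,2] NP/S  >  k=1
[2,3] PP  lex  "near"
[2,3] S/(S\PP)  >T
[3,4] S\PP  lex  "read"
[2,4] S  >  k=3
[0,4] NP  >  k=2
[4,5] S\NP  lex  "which"
[0,5] S  <  k=4

[0,5] S   <
  [0,4] NP   >
    [0,2] NP/S   >
      [0,1] "on" : (NP/S)/S
      [1,2] "sent" : S
    [2,4] S   >
      [2,3] S/(S\PP)   >T
        [2,3] "near" : PP
      [3,4] "read" : S\PP
  [4,5] "which" : S\NP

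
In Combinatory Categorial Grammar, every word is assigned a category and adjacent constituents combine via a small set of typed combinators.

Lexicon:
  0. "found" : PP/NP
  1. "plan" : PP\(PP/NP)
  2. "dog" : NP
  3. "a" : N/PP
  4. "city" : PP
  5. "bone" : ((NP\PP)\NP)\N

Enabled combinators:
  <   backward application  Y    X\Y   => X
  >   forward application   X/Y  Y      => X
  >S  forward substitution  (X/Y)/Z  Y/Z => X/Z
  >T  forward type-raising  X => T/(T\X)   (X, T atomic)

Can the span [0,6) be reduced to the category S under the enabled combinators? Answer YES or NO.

NO

PP/NP PP\(PP/NP) NP N/PP PP ((NP\PP)\NP)\N
CKY chart[0,6] = {N/(N\NP), NP, NP/(NP\NP), PP/(PP\NP), S/(S\NP)}; S ∉ chart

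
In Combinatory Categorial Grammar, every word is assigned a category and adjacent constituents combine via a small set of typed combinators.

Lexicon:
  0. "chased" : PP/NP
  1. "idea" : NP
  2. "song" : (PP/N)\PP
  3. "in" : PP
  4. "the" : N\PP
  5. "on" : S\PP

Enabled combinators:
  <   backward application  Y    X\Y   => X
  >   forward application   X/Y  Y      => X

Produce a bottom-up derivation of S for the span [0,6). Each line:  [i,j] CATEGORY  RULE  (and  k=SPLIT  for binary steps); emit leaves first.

[0,1] PP/NP  lex  "chased"
[1,2] NP  lex  "idea"
[0,2] PP  >  k=1
[2,3] (PP/N)\PP  lex  "song"
[0,3] PP/N  <  k=2
[3,4] PP  lex  "in"
[4,5] N\PP  lex  "the"
[3,5] N  <  k=4
[0,5] PP  >  k=3
[5,6] S\PP  lex  "on"
[0,6] S  <  k=5

[0,6] S   <
  [0,5] PP   >
    [0,3] PP/N   <
      [0,2] PP   >
        [0,1] "chased" : PP/NP
        [1,2] "idea" : NP
      [2,3] "song" : (PP/N)\PP
    [3,5] N   <
      [3,4] "in" : PP
      [4,5] "the" : N\PP
  [5,6] "on" : S\PP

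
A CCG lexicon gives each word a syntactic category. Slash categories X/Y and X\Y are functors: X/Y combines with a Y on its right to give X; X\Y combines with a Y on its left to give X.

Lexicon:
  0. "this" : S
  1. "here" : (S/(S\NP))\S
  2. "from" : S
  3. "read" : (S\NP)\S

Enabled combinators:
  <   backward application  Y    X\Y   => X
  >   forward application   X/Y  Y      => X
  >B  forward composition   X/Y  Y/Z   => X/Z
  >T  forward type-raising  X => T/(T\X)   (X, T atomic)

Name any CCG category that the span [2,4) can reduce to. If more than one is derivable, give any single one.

[0,4] S   >
  [0,2] S/(S\NP)   <
    [0,1] "this" : S
    [1,2] "here" : (S/(S\NP))\S
  [2,4] S\NP   <
    [2,3] "from" : S
    [3,4] "read" : (S\NP)\S

S\NP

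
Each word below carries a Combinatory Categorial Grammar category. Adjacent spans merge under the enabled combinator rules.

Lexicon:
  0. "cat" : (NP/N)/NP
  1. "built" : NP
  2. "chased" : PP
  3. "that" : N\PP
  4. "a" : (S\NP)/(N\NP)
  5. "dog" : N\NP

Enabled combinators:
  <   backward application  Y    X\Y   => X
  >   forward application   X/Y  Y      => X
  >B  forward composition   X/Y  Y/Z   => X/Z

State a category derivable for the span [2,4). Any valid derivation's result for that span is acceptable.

[0,6] S   <
  [0,4] NP   >
    [0,2] NP/N   >
      [0,1] "cat" : (NP/N)/NP
      [1,2] "built" : NP
    [2,4] N   <
      [2,3] "chased" : PP
      [3,4] "that" : N\PP
  [4,6] S\NP   >
    [4,5] "a" : (S\NP)/(N\NP)
    [5,6] "dog" : N\NP

N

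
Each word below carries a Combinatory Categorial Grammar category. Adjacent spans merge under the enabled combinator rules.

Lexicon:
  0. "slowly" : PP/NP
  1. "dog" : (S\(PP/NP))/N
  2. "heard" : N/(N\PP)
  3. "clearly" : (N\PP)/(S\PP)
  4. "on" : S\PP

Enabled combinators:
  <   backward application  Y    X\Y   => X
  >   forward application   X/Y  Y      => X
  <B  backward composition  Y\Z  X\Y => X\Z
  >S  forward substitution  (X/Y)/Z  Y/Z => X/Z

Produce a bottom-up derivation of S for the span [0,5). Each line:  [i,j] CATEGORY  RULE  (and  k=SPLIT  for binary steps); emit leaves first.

[0,1] PP/NP  lex  "slowly"
[1,2] (S\(PP/NP))/N  lex  "dog"
[2,3] N/(N\PP)  lex  "heard"
[3,4] (N\PP)/(S\PP)  lex  "clearly"
[4,5] S\PP  lex  "on"
[3,5] N\PP  >  k=4
[2,5] N  >  k=3
[1,5] S\(PP/NP)  >  k=2
[0,5] S  <  k=1

[0,5] S   <
  [0,1] "slowly" : PP/NP
  [1,5] S\(PP/NP)   >
    [1,2] "dog" : (S\(PP/NP))/N
    [2,5] N   >
      [2,3] "heard" : N/(N\PP)
      [3,5] N\PP   >
        [3,4] "clearly" : (N\PP)/(S\PP)
        [4,5] "on" : S\PP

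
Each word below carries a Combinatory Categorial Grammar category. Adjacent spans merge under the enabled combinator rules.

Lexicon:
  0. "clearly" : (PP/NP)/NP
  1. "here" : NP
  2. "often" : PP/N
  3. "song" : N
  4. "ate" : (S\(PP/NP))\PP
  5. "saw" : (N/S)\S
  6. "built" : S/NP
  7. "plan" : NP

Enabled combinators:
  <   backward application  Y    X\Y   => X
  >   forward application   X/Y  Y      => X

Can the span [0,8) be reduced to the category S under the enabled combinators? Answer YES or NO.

NO

(PP/NP)/NP NP PP/N N (S\(PP/NP))\PP (N/S)\S S/NP NP
CKY chart[0,8] = {N}; S ∉ chart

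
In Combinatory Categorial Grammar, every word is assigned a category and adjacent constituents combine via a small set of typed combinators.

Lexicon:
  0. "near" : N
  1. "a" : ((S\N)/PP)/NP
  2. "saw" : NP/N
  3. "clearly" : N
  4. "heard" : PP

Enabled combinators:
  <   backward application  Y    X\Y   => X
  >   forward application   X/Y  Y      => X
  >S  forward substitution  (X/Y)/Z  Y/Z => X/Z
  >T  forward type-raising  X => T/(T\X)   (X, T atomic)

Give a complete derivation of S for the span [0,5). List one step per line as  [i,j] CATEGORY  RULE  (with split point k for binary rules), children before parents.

[0,5] S   <
  [0,1] "near" : N
  [1,5] S\N   >
    [1,4] (S\N)/PP   >
      [1,2] "a" : ((S\N)/PP)/NP
      [2,4] NP   >
        [2,3] "saw" : NP/N
        [3,4] "clearly" : N
    [4,5] "heard" : PP

[0,1] N  lex  "near"
[1,2] ((S\N)/PP)/NP  lex  "a"
[2,3] NP/N  lex  "saw"
[3,4] N  lex  "clearly"
[2,4] NP  >  k=3
[1,4] (S\N)/PP  >  k=2
[4,5] PP  lex  "heard"
[1,5] S\N  >  k=4
[0,5] S  <  k=1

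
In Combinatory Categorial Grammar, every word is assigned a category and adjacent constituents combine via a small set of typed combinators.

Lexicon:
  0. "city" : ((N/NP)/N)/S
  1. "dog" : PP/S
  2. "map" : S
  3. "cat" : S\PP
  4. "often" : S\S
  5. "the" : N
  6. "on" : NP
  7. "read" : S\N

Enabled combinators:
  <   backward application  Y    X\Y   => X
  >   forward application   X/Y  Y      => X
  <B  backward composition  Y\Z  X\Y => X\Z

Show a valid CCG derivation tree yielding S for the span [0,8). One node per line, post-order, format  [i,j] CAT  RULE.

[0,1] ((N/NP)/N)/S  lex  "city"
[1,2] PP/S  lex  "dog"
[2,3] S  lex  "map"
[1,3] PP  >  k=2
[3,4] S\PP  lex  "cat"
[4,5] S\S  lex  "often"
[3,5] S\PP  <B  k=4
[1,5] S  <  k=3
[0,5] (N/NP)/N  >  k=1
[5,6] N  lex  "the"
[0,6] N/NP  >  k=5
[6,7] NP  lex  "on"
[0,7] N  >  k=6
[7,8] S\N  lex  "read"
[0,8] S  <  k=7

[0,8] S   <
  [0,7] N   >
    [0,6] N/NP   >
      [0,5] (N/NP)/N   >
        [0,1] "city" : ((N/NP)/N)/S
        [1,5] S   <
          [1,3] PP   >
            [1,2] "dog" : PP/S
            [2,3] "map" : S
          [3,5] S\PP   <B
            [3,4] "cat" : S\PP
            [4,5] "often" : S\S
      [5,6] "the" : N
    [6,7] "on" : NP
  [7,8] "read" : S\N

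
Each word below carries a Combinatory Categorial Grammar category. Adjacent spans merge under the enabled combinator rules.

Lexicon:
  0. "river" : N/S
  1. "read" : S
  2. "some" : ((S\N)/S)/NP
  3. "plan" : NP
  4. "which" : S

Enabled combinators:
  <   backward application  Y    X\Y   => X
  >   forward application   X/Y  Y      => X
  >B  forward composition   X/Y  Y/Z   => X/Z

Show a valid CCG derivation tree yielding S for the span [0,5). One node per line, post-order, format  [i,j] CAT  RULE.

[0,5] S   <
  [0,2] N   >
    [0,1] "river" : N/S
    [1,2] "read" : S
  [2,5] S\N   >
    [2,4] (S\N)/S   >
      [2,3] "some" : ((S\N)/S)/NP
      [3,4] "plan" : NP
    [4,5] "which" : S

[0,1] N/S  lex  "river"
[1,2] S  lex  "read"
[0,2] N  >  k=1
[2,3] ((S\N)/S)/NP  lex  "some"
[3,4] NP  lex  "plan"
[2,4] (S\N)/S  >  k=3
[4,5] S  lex  "which"
[2,5] S\N  >  k=4
[0,5] S  <  k=2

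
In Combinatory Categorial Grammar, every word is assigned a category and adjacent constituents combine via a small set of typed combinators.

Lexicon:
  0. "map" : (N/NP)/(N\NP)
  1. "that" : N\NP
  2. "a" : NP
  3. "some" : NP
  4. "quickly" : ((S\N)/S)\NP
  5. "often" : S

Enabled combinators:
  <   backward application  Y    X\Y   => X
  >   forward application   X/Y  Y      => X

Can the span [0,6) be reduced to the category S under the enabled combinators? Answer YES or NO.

[0,6] S   <
  [0,3] N   >
    [0,2] N/NP   >
      [0,1] "map" : (N/NP)/(N\NP)
      [1,2] "that" : N\NP
    [2,3] "a" : NP
  [3,6] S\N   >
    [3,5] (S\N)/S   <
      [3,4] "some" : NP
      [4,5] "quickly" : ((S\N)/S)\NP
    [5,6] "often" : S

YES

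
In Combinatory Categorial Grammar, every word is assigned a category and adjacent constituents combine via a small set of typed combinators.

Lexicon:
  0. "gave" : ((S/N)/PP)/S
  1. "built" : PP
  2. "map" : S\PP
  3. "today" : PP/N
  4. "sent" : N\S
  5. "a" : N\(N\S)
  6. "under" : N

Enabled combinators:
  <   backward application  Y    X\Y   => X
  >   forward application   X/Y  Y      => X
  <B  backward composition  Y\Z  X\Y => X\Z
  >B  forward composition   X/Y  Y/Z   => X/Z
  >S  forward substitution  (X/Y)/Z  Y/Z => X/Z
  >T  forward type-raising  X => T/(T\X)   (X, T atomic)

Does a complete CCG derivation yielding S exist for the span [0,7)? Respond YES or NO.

[0,7] S   >
  [0,6] S/N   >
    [0,3] (S/N)/PP   >
      [0,1] "gave" : ((S/N)/PP)/S
      [1,3] S   <
        [1,2] "built" : PP
        [2,3] "map" : S\PP
    [3,6] PP   >
      [3,4] "today" : PP/N
      [4,6] N   <
        [4,5] "sent" : N\S
        [5,6] "a" : N\(N\S)
  [6,7] "under" : N

YES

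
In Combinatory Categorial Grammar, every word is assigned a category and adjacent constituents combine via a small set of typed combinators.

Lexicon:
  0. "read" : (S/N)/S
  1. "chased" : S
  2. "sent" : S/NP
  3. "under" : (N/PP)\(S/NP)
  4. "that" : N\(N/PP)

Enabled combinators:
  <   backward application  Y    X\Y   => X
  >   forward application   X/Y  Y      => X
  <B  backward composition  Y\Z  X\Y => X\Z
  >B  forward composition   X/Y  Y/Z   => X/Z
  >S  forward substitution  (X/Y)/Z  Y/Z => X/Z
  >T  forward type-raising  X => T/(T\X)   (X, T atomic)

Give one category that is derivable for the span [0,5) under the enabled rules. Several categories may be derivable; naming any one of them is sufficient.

[0,5] S   >
  [0,2] S/N   >
    [0,1] "read" : (S/N)/S
    [1,2] "chased" : S
  [2,5] N   <
    [2,4] N/PP   <
      [2,3] "sent" : S/NP
      [3,4] "under" : (N/PP)\(S/NP)
    [4,5] "that" : N\(N/PP)

S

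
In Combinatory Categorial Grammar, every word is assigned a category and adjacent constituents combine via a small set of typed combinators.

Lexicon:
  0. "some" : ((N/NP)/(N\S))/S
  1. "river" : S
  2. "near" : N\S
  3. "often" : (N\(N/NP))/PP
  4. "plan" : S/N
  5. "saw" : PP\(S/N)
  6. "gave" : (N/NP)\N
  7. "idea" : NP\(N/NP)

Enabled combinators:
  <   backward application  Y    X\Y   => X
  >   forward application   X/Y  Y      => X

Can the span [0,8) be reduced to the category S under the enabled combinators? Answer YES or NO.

((N/NP)/(N\S))/S S N\S (N\(N/NP))/PP S/N PP\(S/N) (N/NP)\N NP\(N/NP)
CKY chart[0,8] = {NP}; S ∉ chart

NO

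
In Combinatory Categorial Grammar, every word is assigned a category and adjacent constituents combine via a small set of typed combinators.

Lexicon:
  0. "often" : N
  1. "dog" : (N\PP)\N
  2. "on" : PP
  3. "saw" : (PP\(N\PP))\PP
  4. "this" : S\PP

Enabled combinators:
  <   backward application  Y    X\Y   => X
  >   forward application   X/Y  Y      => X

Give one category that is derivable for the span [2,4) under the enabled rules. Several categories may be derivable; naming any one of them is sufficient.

PP\(N\PP)

[0,5] S   <
  [0,4] PP   <
    [0,2] N\PP   <
      [0,1] "often" : N
      [1,2] "dog" : (N\PP)\N
    [2,4] PP\(N\PP)   <
      [2,3] "on" : PP
      [3,4] "saw" : (PP\(N\PP))\PP
  [4,5] "this" : S\PP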